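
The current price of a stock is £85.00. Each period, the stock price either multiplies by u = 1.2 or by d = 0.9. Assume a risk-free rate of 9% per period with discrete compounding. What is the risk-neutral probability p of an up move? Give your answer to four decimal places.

p = 0.6333

Risk-neutral probability p = (1 + 0.09 − 0.9)/(1.2 − 0.9) = 0.1900/0.3000 = 0.6333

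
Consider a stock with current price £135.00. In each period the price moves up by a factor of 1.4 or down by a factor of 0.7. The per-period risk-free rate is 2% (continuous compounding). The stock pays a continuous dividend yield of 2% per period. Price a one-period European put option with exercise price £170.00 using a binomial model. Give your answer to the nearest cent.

Per-period risk-free factor R = e^0.02 = 1.0202; dividend-adjusted growth = e^(0.02−0.02) = 1.0000.
Risk-neutral probability p = (1.0000 − 0.7)/(1.4 − 0.7) = 0.3000/0.7000 = 0.4286
Terminal stock prices: S_u = 189, S_d = 94.5
Terminal payoffs (K − S): max(-19, 0) = 0, max(75.5, 0) = 75.5
Node 0 (S = 135): V_0 = e^(−0.02)·[0.4286·0.0000 + 0.5714·75.5000] = 42.2886

£42.29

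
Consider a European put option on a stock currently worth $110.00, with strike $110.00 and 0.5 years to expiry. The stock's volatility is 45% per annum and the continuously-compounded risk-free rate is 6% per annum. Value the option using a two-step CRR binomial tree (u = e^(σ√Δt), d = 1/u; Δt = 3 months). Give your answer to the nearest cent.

CRR parameters: u = e^(σ√Δt) = e^(0.45·√0.25) = 1.2523, d = 1/u = 0.7985
Per-period rate: rΔt = 0.06·0.25 = 0.015, so R = e^0.015 = 1.0151
Risk-neutral probability p = (e^0.015 − 0.7985)/(1.2523 − 0.7985) = 0.2166/0.4538 = 0.4773
Terminal stock prices: S_uu = 172.5, S_ud = 110, S_dd = 70.14
Terminal payoffs (K − S): max(-62.51, 0) = 0, max(0, 0) = 0, max(39.86, 0) = 39.86
Node u (S = 137.8): V_u = e^(−0.015)·[0.4773·0.0000 + 0.5227·0.0000] = 0.0000
Node d (S = 87.84): V_d = e^(−0.015)·[0.4773·0.0000 + 0.5227·39.8609] = 20.5255
Node 0 (S = 110): V_0 = e^(−0.015)·[0.4773·0.0000 + 0.5227·20.5255] = 10.5692

$10.57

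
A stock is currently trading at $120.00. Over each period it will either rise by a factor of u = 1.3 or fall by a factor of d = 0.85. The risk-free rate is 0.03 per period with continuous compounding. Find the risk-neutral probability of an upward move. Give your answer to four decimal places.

Risk-neutral probability p = (e^0.03 − 0.85)/(1.3 − 0.85) = 0.1805/0.4500 = 0.4010

p = 0.4010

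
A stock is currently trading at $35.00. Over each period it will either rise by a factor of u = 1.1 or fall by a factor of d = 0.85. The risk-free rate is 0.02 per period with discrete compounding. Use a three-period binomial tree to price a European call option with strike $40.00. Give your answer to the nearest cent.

$1.95

Risk-neutral probability p = (1 + 0.02 − 0.85)/(1.1 − 0.85) = 0.1700/0.2500 = 0.6800
Terminal stock prices: S_uuu = 46.59, S_uud = 36, S_udd = 27.82, S_ddd = 21.49
Terminal payoffs (S − K): max(6.585, 0) = 6.585, max(-4.002, 0) = 0, max(-12.18, 0) = 0, max(-18.51, 0) = 0
Node uu (S = 42.35): V_uu = 1/1.02·[0.6800·6.5850 + 0.3200·0.0000] = 4.3900
Node ud (S = 32.73): V_ud = 1/1.02·[0.6800·0.0000 + 0.3200·0.0000] = 0.0000
Node dd (S = 25.29): V_dd = 1/1.02·[0.6800·0.0000 + 0.3200·0.0000] = 0.0000
Node u (S = 38.5): V_u = 1/1.02·[0.6800·4.3900 + 0.3200·0.0000] = 2.9267
Node d (S = 29.75): V_d = 1/1.02·[0.6800·0.0000 + 0.3200·0.0000] = 0.0000
Node 0 (S = 35): V_0 = 1/1.02·[0.6800·2.9267 + 0.3200·0.0000] = 1.9511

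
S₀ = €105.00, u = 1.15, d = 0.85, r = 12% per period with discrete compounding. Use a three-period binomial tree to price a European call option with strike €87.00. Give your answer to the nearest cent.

Risk-neutral probability p = (1 + 0.12 − 0.85)/(1.15 − 0.85) = 0.2700/0.3000 = 0.9000
Terminal stock prices: S_uuu = 159.7, S_uud = 118, S_udd = 87.24, S_ddd = 64.48
Terminal payoffs (S − K): max(72.69, 0) = 72.69, max(31.03, 0) = 31.03, max(0.2419, 0) = 0.2419, max(-22.52, 0) = 0
Node uu (S = 138.9): V_uu = 1/1.12·[0.9000·72.6919 + 0.1000·31.0331] = 61.1839
Node ud (S = 102.6): V_ud = 1/1.12·[0.9000·31.0331 + 0.1000·0.2419] = 24.9589
Node dd (S = 75.86): V_dd = 1/1.12·[0.9000·0.2419 + 0.1000·0.0000] = 0.1944
Node u (S = 120.7): V_u = 1/1.12·[0.9000·61.1839 + 0.1000·24.9589] = 51.3941
Node d (S = 89.25): V_d = 1/1.12·[0.9000·24.9589 + 0.1000·0.1944] = 20.0736
Node 0 (S = 105): V_0 = 1/1.12·[0.9000·51.3941 + 0.1000·20.0736] = 43.0911

€43.09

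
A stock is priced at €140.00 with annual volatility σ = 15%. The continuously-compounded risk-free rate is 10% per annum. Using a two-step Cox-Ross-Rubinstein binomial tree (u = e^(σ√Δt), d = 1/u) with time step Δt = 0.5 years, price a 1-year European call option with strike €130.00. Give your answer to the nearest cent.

€23.61

CRR parameters: u = e^(σ√Δt) = e^(0.15·√0.5) = 1.1119, d = 1/u = 0.8994
Per-period rate: rΔt = 0.1·0.5 = 0.05, so R = e^0.05 = 1.0513
Risk-neutral probability p = (e^0.05 − 0.8994)/(1.1119 − 0.8994) = 0.1519/0.2125 = 0.7148
Terminal stock prices: S_uu = 173.1, S_ud = 140, S_dd = 113.2
Terminal payoffs (S − K): max(43.08, 0) = 43.08, max(10, 0) = 10, max(-16.76, 0) = 0
Node u (S = 155.7): V_u = e^(−0.05)·[0.7148·43.0836 + 0.2852·10.0000] = 32.0055
Node d (S = 125.9): V_d = e^(−0.05)·[0.7148·10.0000 + 0.2852·0.0000] = 6.7989
Node 0 (S = 140): V_0 = e^(−0.05)·[0.7148·32.0055 + 0.2852·6.7989] = 23.6051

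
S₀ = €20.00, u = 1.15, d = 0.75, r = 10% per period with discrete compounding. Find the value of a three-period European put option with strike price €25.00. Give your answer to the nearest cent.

€1.51

Risk-neutral probability p = (1 + 0.1 − 0.75)/(1.15 − 0.75) = 0.3500/0.4000 = 0.8750
Terminal stock prices: S_uuu = 30.42, S_uud = 19.84, S_udd = 12.94, S_ddd = 8.438
Terminal payoffs (K − S): max(-5.417, 0) = 0, max(5.163, 0) = 5.163, max(12.06, 0) = 12.06, max(16.56, 0) = 16.56
Node uu (S = 26.45): V_uu = 1/1.1·[0.8750·0.0000 + 0.1250·5.1625] = 0.5866
Node ud (S = 17.25): V_ud = 1/1.1·[0.8750·5.1625 + 0.1250·12.0625] = 5.4773
Node dd (S = 11.25): V_dd = 1/1.1·[0.8750·12.0625 + 0.1250·16.5625] = 11.4773
Node u (S = 23): V_u = 1/1.1·[0.8750·0.5866 + 0.1250·5.4773] = 1.0891
Node d (S = 15): V_d = 1/1.1·[0.8750·5.4773 + 0.1250·11.4773] = 5.6612
Node 0 (S = 20): V_0 = 1/1.1·[0.8750·1.0891 + 0.1250·5.6612] = 1.5096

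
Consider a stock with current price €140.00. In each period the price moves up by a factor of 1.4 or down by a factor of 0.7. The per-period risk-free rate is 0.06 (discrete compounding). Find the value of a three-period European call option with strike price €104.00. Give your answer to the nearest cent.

€60.50

Risk-neutral probability p = (1 + 0.06 − 0.7)/(1.4 − 0.7) = 0.3600/0.7000 = 0.5143
Terminal stock prices: S_uuu = 384.2, S_uud = 192.1, S_udd = 96.04, S_ddd = 48.02
Terminal payoffs (S − K): max(280.2, 0) = 280.2, max(88.08, 0) = 88.08, max(-7.96, 0) = 0, max(-55.98, 0) = 0
Node uu (S = 274.4): V_uu = 1/1.06·[0.5143·280.1600 + 0.4857·88.0800] = 176.2868
Node ud (S = 137.2): V_ud = 1/1.06·[0.5143·88.0800 + 0.4857·0.0000] = 42.7342
Node dd (S = 68.6): V_dd = 1/1.06·[0.5143·0.0000 + 0.4857·0.0000] = 0.0000
Node u (S = 196): V_u = 1/1.06·[0.5143·176.2868 + 0.4857·42.7342] = 105.1117
Node d (S = 98): V_d = 1/1.06·[0.5143·42.7342 + 0.4857·0.0000] = 20.7336
Node 0 (S = 140): V_0 = 1/1.06·[0.5143·105.1117 + 0.4857·20.7336] = 60.4982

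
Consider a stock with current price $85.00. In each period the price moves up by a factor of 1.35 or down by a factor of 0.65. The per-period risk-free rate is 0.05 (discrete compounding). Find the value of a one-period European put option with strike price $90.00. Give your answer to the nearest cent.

$14.18

Risk-neutral probability p = (1 + 0.05 − 0.65)/(1.35 − 0.65) = 0.4000/0.7000 = 0.5714
Terminal stock prices: S_u = 114.8, S_d = 55.25
Terminal payoffs (K − S): max(-24.75, 0) = 0, max(34.75, 0) = 34.75
Node 0 (S = 85): V_0 = 1/1.05·[0.5714·0.0000 + 0.4286·34.7500] = 14.1837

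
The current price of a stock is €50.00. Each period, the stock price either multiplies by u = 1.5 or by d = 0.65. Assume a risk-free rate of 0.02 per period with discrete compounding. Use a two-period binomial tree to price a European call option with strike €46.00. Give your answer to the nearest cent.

€13.41

Risk-neutral probability p = (1 + 0.02 − 0.65)/(1.5 − 0.65) = 0.3700/0.8500 = 0.4353
Terminal stock prices: S_uu = 112.5, S_ud = 48.75, S_dd = 21.13
Terminal payoffs (S − K): max(66.5, 0) = 66.5, max(2.75, 0) = 2.75, max(-24.87, 0) = 0
Node u (S = 75): V_u = 1/1.02·[0.4353·66.5000 + 0.5647·2.7500] = 29.9020
Node d (S = 32.5): V_d = 1/1.02·[0.4353·2.7500 + 0.5647·0.0000] = 1.1736
Node 0 (S = 50): V_0 = 1/1.02·[0.4353·29.9020 + 0.5647·1.1736] = 13.4107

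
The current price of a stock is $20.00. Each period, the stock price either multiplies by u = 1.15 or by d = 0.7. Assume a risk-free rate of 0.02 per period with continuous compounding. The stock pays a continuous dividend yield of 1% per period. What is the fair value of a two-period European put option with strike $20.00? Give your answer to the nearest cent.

$2.55

Per-period risk-free factor R = e^0.02 = 1.0202; dividend-adjusted growth = e^(0.02−0.01) = 1.0101.
Risk-neutral probability p = (1.0101 − 0.7)/(1.15 − 0.7) = 0.3101/0.4500 = 0.6890
Terminal stock prices: S_uu = 26.45, S_ud = 16.1, S_dd = 9.8
Terminal payoffs (K − S): max(-6.45, 0) = 0, max(3.9, 0) = 3.9, max(10.2, 0) = 10.2
Node u (S = 23): V_u = e^(−0.02)·[0.6890·0.0000 + 0.3110·3.9000] = 1.1889
Node d (S = 14): V_d = e^(−0.02)·[0.6890·3.9000 + 0.3110·10.2000] = 5.7433
Node 0 (S = 20): V_0 = e^(−0.02)·[0.6890·1.1889 + 0.3110·5.7433] = 2.5537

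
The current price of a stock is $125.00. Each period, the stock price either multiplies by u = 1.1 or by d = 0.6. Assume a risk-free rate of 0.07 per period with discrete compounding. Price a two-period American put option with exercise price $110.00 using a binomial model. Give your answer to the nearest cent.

$3.32

Risk-neutral probability p = (1 + 0.07 − 0.6)/(1.1 − 0.6) = 0.4700/0.5000 = 0.9400
Terminal stock prices: S_uu = 151.3, S_ud = 82.5, S_dd = 45
Terminal payoffs (K − S): max(-41.25, 0) = 0, max(27.5, 0) = 27.5, max(65, 0) = 65
Node u (S = 137.5): continuation = 1/1.07·[0.9400·0.0000 + 0.0600·27.5000] = 1.5421; exercise value = 0.0000 ≤ continuation, so V_u = 1.5421
Node d (S = 75): continuation = 1/1.07·[0.9400·27.5000 + 0.0600·65.0000] = 27.8037; exercise value = 35.0000 > continuation, so V_d = 35.0000 (exercise)
Node 0 (S = 125): continuation = 1/1.07·[0.9400·1.5421 + 0.0600·35.0000] = 3.3173; exercise value = 0.0000 ≤ continuation, so V_0 = 3.3173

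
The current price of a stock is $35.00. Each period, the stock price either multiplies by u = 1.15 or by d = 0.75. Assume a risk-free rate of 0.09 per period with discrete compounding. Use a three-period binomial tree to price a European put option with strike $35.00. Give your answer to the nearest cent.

$0.67

Risk-neutral probability p = (1 + 0.09 − 0.75)/(1.15 − 0.75) = 0.3400/0.4000 = 0.8500
Terminal stock prices: S_uuu = 53.23, S_uud = 34.72, S_udd = 22.64, S_ddd = 14.77
Terminal payoffs (K − S): max(-18.23, 0) = 0, max(0.2844, 0) = 0.2844, max(12.36, 0) = 12.36, max(20.23, 0) = 20.23
Node uu (S = 46.29): V_uu = 1/1.09·[0.8500·0.0000 + 0.1500·0.2844] = 0.0391
Node ud (S = 30.19): V_ud = 1/1.09·[0.8500·0.2844 + 0.1500·12.3594] = 1.9226
Node dd (S = 19.69): V_dd = 1/1.09·[0.8500·12.3594 + 0.1500·20.2344] = 12.4226
Node u (S = 40.25): V_u = 1/1.09·[0.8500·0.0391 + 0.1500·1.9226] = 0.2951
Node d (S = 26.25): V_d = 1/1.09·[0.8500·1.9226 + 0.1500·12.4226] = 3.2088
Node 0 (S = 35): V_0 = 1/1.09·[0.8500·0.2951 + 0.1500·3.2088] = 0.6717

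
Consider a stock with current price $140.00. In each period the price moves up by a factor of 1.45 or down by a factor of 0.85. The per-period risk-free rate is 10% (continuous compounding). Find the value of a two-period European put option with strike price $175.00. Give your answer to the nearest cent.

Risk-neutral probability p = (e^0.1 − 0.85)/(1.45 − 0.85) = 0.2552/0.6000 = 0.4253
Terminal stock prices: S_uu = 294.4, S_ud = 172.5, S_dd = 101.1
Terminal payoffs (K − S): max(-119.4, 0) = 0, max(2.45, 0) = 2.45, max(73.85, 0) = 73.85
Node u (S = 203): V_u = e^(−0.1)·[0.4253·0.0000 + 0.5747·2.4500] = 1.2741
Node d (S = 119): V_d = e^(−0.1)·[0.4253·2.4500 + 0.5747·73.8500] = 39.3465
Node 0 (S = 140): V_0 = e^(−0.1)·[0.4253·1.2741 + 0.5747·39.3465] = 20.9514

$20.95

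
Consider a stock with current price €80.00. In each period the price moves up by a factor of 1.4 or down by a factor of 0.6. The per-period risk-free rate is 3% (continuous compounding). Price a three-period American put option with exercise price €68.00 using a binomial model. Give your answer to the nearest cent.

Risk-neutral probability p = (e^0.03 − 0.6)/(1.4 − 0.6) = 0.4305/0.8000 = 0.5381
Terminal stock prices: S_uuu = 219.5, S_uud = 94.08, S_udd = 40.32, S_ddd = 17.28
Terminal payoffs (K − S): max(-151.5, 0) = 0, max(-26.08, 0) = 0, max(27.68, 0) = 27.68, max(50.72, 0) = 50.72
Node uu (S = 156.8): continuation = e^(−0.03)·[0.5381·0.0000 + 0.4619·0.0000] = 0.0000; exercise value = 0.0000 ≤ continuation, so V_uu = 0.0000
Node ud (S = 67.2): continuation = e^(−0.03)·[0.5381·0.0000 + 0.4619·27.6800] = 12.4084; exercise value = 0.8000 ≤ continuation, so V_ud = 12.4084
Node dd (S = 28.8): continuation = e^(−0.03)·[0.5381·27.6800 + 0.4619·50.7200] = 37.1903; exercise value = 39.2000 > continuation, so V_dd = 39.2000 (exercise)
Node u (S = 112): continuation = e^(−0.03)·[0.5381·0.0000 + 0.4619·12.4084] = 5.5624; exercise value = 0.0000 ≤ continuation, so V_u = 5.5624
Node d (S = 48): continuation = e^(−0.03)·[0.5381·12.4084 + 0.4619·39.2000] = 24.0518; exercise value = 20.0000 ≤ continuation, so V_d = 24.0518
Node 0 (S = 80): continuation = e^(−0.03)·[0.5381·5.5624 + 0.4619·24.0518] = 13.6864; exercise value = 0.0000 ≤ continuation, so V_0 = 13.6864

€13.69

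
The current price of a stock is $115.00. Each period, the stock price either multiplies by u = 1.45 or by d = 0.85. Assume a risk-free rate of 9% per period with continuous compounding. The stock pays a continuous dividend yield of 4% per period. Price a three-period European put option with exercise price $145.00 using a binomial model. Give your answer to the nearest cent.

Per-period risk-free factor R = e^0.09 = 1.0942; dividend-adjusted growth = e^(0.09−0.04) = 1.0513.
Risk-neutral probability p = (1.0513 − 0.85)/(1.45 − 0.85) = 0.2013/0.6000 = 0.3355
Terminal stock prices: S_uuu = 350.6, S_uud = 205.5, S_udd = 120.5, S_ddd = 70.62
Terminal payoffs (K − S): max(-205.6, 0) = 0, max(-60.52, 0) = 0, max(24.52, 0) = 24.52, max(74.38, 0) = 74.38
Node uu (S = 241.8): V_uu = e^(−0.09)·[0.3355·0.0000 + 0.6645·0.0000] = 0.0000
Node ud (S = 141.7): V_ud = e^(−0.09)·[0.3355·0.0000 + 0.6645·24.5231] = 14.8942
Node dd (S = 83.09): V_dd = e^(−0.09)·[0.3355·24.5231 + 0.6645·74.3756] = 52.6904
Node u (S = 166.8): V_u = e^(−0.09)·[0.3355·0.0000 + 0.6645·14.8942] = 9.0460
Node d (S = 97.75): V_d = e^(−0.09)·[0.3355·14.8942 + 0.6645·52.6904] = 36.5678
Node 0 (S = 115): V_0 = e^(−0.09)·[0.3355·9.0460 + 0.6645·36.5678] = 24.9828

$24.98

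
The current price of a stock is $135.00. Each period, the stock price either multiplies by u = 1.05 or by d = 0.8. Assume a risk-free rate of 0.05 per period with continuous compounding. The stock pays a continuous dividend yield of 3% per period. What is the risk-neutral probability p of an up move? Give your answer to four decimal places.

Per-period risk-free factor R = e^0.05 = 1.0513; dividend-adjusted growth = e^(0.05−0.03) = 1.0202.
Risk-neutral probability p = (1.0202 − 0.8)/(1.05 − 0.8) = 0.2202/0.2500 = 0.8808

p = 0.8808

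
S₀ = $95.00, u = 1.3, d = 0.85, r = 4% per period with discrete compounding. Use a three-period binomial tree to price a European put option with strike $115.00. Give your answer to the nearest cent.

$19.40

Risk-neutral probability p = (1 + 0.04 − 0.85)/(1.3 − 0.85) = 0.1900/0.4500 = 0.4222
Terminal stock prices: S_uuu = 208.7, S_uud = 136.5, S_udd = 89.23, S_ddd = 58.34
Terminal payoffs (K − S): max(-93.72, 0) = 0, max(-21.47, 0) = 0, max(25.77, 0) = 25.77, max(56.66, 0) = 56.66
Node uu (S = 160.6): V_uu = 1/1.04·[0.4222·0.0000 + 0.5778·0.0000] = 0.0000
Node ud (S = 105): V_ud = 1/1.04·[0.4222·0.0000 + 0.5778·25.7713] = 14.3174
Node dd (S = 68.64): V_dd = 1/1.04·[0.4222·25.7713 + 0.5778·56.6581] = 41.9394
Node u (S = 123.5): V_u = 1/1.04·[0.4222·0.0000 + 0.5778·14.3174] = 7.9541
Node d (S = 80.75): V_d = 1/1.04·[0.4222·14.3174 + 0.5778·41.9394] = 29.1123
Node 0 (S = 95): V_0 = 1/1.04·[0.4222·7.9541 + 0.5778·29.1123] = 19.4027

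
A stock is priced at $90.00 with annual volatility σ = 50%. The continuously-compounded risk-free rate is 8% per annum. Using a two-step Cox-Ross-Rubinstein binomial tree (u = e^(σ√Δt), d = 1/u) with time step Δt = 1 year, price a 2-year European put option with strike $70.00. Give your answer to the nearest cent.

CRR parameters: u = e^(σ√Δt) = e^(0.5·√1) = 1.6487, d = 1/u = 0.6065
Per-period rate: rΔt = 0.08·1 = 0.08, so R = e^0.08 = 1.0833
Risk-neutral probability p = (e^0.08 − 0.6065)/(1.6487 − 0.6065) = 0.4768/1.0422 = 0.4575
Terminal stock prices: S_uu = 244.6, S_ud = 90, S_dd = 33.11
Terminal payoffs (K − S): max(-174.6, 0) = 0, max(-20, 0) = 0, max(36.89, 0) = 36.89
Node u (S = 148.4): V_u = e^(−0.08)·[0.4575·0.0000 + 0.5425·0.0000] = 0.0000
Node d (S = 54.59): V_d = e^(−0.08)·[0.4575·0.0000 + 0.5425·36.8909] = 18.4761
Node 0 (S = 90): V_0 = e^(−0.08)·[0.4575·0.0000 + 0.5425·18.4761] = 9.2534

$9.25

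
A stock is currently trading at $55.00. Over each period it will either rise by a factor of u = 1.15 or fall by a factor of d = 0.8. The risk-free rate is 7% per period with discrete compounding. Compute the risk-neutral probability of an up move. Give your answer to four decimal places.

Risk-neutral probability p = (1 + 0.07 − 0.8)/(1.15 − 0.8) = 0.2700/0.3500 = 0.7714

p = 0.7714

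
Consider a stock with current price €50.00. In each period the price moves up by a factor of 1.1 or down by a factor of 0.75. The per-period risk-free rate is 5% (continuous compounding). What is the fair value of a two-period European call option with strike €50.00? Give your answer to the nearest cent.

€7.04

Risk-neutral probability p = (e^0.05 − 0.75)/(1.1 − 0.75) = 0.3013/0.3500 = 0.8608
Terminal stock prices: S_uu = 60.5, S_ud = 41.25, S_dd = 28.12
Terminal payoffs (S − K): max(10.5, 0) = 10.5, max(-8.75, 0) = 0, max(-21.88, 0) = 0
Node u (S = 55): V_u = e^(−0.05)·[0.8608·10.5000 + 0.1392·0.0000] = 8.5973
Node d (S = 37.5): V_d = e^(−0.05)·[0.8608·0.0000 + 0.1392·0.0000] = 0.0000
Node 0 (S = 50): V_0 = e^(−0.05)·[0.8608·8.5973 + 0.1392·0.0000] = 7.0394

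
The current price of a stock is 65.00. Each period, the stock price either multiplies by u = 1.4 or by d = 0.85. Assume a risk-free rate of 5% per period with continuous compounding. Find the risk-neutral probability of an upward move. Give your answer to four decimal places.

p = 0.3659

Risk-neutral probability p = (e^0.05 − 0.85)/(1.4 − 0.85) = 0.2013/0.5500 = 0.3659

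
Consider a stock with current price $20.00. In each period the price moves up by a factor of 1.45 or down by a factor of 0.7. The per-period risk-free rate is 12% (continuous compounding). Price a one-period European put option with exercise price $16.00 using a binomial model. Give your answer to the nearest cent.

Risk-neutral probability p = (e^0.12 − 0.7)/(1.45 − 0.7) = 0.4275/0.7500 = 0.5700
Terminal stock prices: S_u = 29, S_d = 14
Terminal payoffs (K − S): max(-13, 0) = 0, max(2, 0) = 2
Node 0 (S = 20): V_0 = e^(−0.12)·[0.5700·0.0000 + 0.4300·2.0000] = 0.7628

$0.76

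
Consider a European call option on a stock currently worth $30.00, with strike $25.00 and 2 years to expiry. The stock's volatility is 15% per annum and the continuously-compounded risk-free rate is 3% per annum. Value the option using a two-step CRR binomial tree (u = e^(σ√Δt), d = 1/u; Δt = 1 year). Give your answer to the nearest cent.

$6.95

CRR parameters: u = e^(σ√Δt) = e^(0.15·√1) = 1.1618, d = 1/u = 0.8607
Per-period rate: rΔt = 0.03·1 = 0.03, so R = e^0.03 = 1.0305
Risk-neutral probability p = (e^0.03 − 0.8607)/(1.1618 − 0.8607) = 0.1697/0.3011 = 0.5637
Terminal stock prices: S_uu = 40.5, S_ud = 30, S_dd = 22.22
Terminal payoffs (S − K): max(15.5, 0) = 15.5, max(5, 0) = 5, max(-2.775, 0) = 0
Node u (S = 34.86): V_u = e^(−0.03)·[0.5637·15.4958 + 0.4363·5.0000] = 10.5939
Node d (S = 25.82): V_d = e^(−0.03)·[0.5637·5.0000 + 0.4363·0.0000] = 2.7352
Node 0 (S = 30): V_0 = e^(−0.03)·[0.5637·10.5939 + 0.4363·2.7352] = 6.9534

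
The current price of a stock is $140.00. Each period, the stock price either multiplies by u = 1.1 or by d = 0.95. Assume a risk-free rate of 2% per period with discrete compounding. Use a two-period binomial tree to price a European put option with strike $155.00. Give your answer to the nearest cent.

$12.00

Risk-neutral probability p = (1 + 0.02 − 0.95)/(1.1 − 0.95) = 0.0700/0.1500 = 0.4667
Terminal stock prices: S_uu = 169.4, S_ud = 146.3, S_dd = 126.3
Terminal payoffs (K − S): max(-14.4, 0) = 0, max(8.7, 0) = 8.7, max(28.65, 0) = 28.65
Node u (S = 154): V_u = 1/1.02·[0.4667·0.0000 + 0.5333·8.7000] = 4.5490
Node d (S = 133): V_d = 1/1.02·[0.4667·8.7000 + 0.5333·28.6500] = 18.9608
Node 0 (S = 140): V_0 = 1/1.02·[0.4667·4.5490 + 0.5333·18.9608] = 11.9954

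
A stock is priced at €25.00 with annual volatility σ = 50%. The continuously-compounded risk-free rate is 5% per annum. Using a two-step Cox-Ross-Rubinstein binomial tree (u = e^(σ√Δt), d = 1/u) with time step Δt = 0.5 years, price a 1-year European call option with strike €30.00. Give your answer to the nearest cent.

€3.95

CRR parameters: u = e^(σ√Δt) = e^(0.5·√0.5) = 1.4241, d = 1/u = 0.7022
Per-period rate: rΔt = 0.05·0.5 = 0.025, so R = e^0.025 = 1.0253
Risk-neutral probability p = (e^0.025 − 0.7022)/(1.4241 − 0.7022) = 0.3231/0.7219 = 0.4476
Terminal stock prices: S_uu = 50.7, S_ud = 25, S_dd = 12.33
Terminal payoffs (S − K): max(20.7, 0) = 20.7, max(-5, 0) = 0, max(-17.67, 0) = 0
Node u (S = 35.6): V_u = e^(−0.025)·[0.4476·20.7029 + 0.5524·0.0000] = 9.0375
Node d (S = 17.55): V_d = e^(−0.025)·[0.4476·0.0000 + 0.5524·0.0000] = 0.0000
Node 0 (S = 25): V_0 = e^(−0.025)·[0.4476·9.0375 + 0.5524·0.0000] = 3.9452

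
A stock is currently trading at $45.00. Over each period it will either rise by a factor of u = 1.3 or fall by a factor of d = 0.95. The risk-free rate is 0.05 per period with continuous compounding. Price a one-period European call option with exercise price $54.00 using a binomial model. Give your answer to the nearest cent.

$1.24

Risk-neutral probability p = (e^0.05 − 0.95)/(1.3 − 0.95) = 0.1013/0.3500 = 0.2893
Terminal stock prices: S_u = 58.5, S_d = 42.75
Terminal payoffs (S − K): max(4.5, 0) = 4.5, max(-11.25, 0) = 0
Node 0 (S = 45): V_0 = e^(−0.05)·[0.2893·4.5000 + 0.7107·0.0000] = 1.2386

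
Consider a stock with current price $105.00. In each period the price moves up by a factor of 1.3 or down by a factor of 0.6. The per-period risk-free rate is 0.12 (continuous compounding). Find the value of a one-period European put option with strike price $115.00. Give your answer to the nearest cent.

Risk-neutral probability p = (e^0.12 − 0.6)/(1.3 − 0.6) = 0.5275/0.7000 = 0.7536
Terminal stock prices: S_u = 136.5, S_d = 63
Terminal payoffs (K − S): max(-21.5, 0) = 0, max(52, 0) = 52
Node 0 (S = 105): V_0 = e^(−0.12)·[0.7536·0.0000 + 0.2464·52.0000] = 11.3655

$11.37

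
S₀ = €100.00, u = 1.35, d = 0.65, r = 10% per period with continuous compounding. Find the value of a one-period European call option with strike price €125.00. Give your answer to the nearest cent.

€5.88

Risk-neutral probability p = (e^0.1 − 0.65)/(1.35 − 0.65) = 0.4552/0.7000 = 0.6502
Terminal stock prices: S_u = 135, S_d = 65
Terminal payoffs (S − K): max(10, 0) = 10, max(-60, 0) = 0
Node 0 (S = 100): V_0 = e^(−0.1)·[0.6502·10.0000 + 0.3498·0.0000] = 5.8837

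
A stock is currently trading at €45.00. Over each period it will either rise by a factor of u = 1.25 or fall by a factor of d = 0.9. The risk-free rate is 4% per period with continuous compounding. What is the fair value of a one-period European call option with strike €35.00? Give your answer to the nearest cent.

€11.37

Risk-neutral probability p = (e^0.04 − 0.9)/(1.25 − 0.9) = 0.1408/0.3500 = 0.4023
Terminal stock prices: S_u = 56.25, S_d = 40.5
Terminal payoffs (S − K): max(21.25, 0) = 21.25, max(5.5, 0) = 5.5
Node 0 (S = 45): V_0 = e^(−0.04)·[0.4023·21.2500 + 0.5977·5.5000] = 11.3724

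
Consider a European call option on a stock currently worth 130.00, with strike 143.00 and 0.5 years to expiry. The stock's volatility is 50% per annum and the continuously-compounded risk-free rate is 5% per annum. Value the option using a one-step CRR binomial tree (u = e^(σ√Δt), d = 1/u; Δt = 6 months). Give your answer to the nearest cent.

CRR parameters: u = e^(σ√Δt) = e^(0.5·√0.5) = 1.4241, d = 1/u = 0.7022
Per-period rate: rΔt = 0.05·0.5 = 0.025, so R = e^0.025 = 1.0253
Risk-neutral probability p = (e^0.025 − 0.7022)/(1.4241 − 0.7022) = 0.3231/0.7219 = 0.4476
Terminal stock prices: S_u = 185.1, S_d = 91.28
Terminal payoffs (S − K): max(42.14, 0) = 42.14, max(-51.72, 0) = 0
Node 0 (S = 130): V_0 = e^(−0.025)·[0.4476·42.1355 + 0.5524·0.0000] = 18.3936

18.39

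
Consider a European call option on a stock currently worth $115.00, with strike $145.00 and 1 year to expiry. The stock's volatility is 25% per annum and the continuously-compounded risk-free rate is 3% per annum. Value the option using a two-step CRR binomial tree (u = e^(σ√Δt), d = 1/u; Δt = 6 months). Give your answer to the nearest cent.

$4.53

CRR parameters: u = e^(σ√Δt) = e^(0.25·√0.5) = 1.1934, d = 1/u = 0.8380
Per-period rate: rΔt = 0.03·0.5 = 0.015, so R = e^0.015 = 1.0151
Risk-neutral probability p = (e^0.015 − 0.8380)/(1.1934 − 0.8380) = 0.1771/0.3554 = 0.4984
Terminal stock prices: S_uu = 163.8, S_ud = 115, S_dd = 80.75
Terminal payoffs (S − K): max(18.77, 0) = 18.77, max(-30, 0) = 0, max(-64.25, 0) = 0
Node u (S = 137.2): V_u = e^(−0.015)·[0.4984·18.7737 + 0.5016·0.0000] = 9.2183
Node d (S = 96.37): V_d = e^(−0.015)·[0.4984·0.0000 + 0.5016·0.0000] = 0.0000
Node 0 (S = 115): V_0 = e^(−0.015)·[0.4984·9.2183 + 0.5016·0.0000] = 4.5264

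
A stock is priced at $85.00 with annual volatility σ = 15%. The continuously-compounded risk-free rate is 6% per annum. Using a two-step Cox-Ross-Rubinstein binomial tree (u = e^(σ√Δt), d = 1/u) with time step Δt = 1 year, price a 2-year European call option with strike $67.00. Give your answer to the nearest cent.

CRR parameters: u = e^(σ√Δt) = e^(0.15·√1) = 1.1618, d = 1/u = 0.8607
Per-period rate: rΔt = 0.06·1 = 0.06, so R = e^0.06 = 1.0618
Risk-neutral probability p = (e^0.06 − 0.8607)/(1.1618 − 0.8607) = 0.2011/0.3011 = 0.6679
Terminal stock prices: S_uu = 114.7, S_ud = 85, S_dd = 62.97
Terminal payoffs (S − K): max(47.74, 0) = 47.74, max(18, 0) = 18, max(-4.03, 0) = 0
Node u (S = 98.76): V_u = e^(−0.06)·[0.6679·47.7380 + 0.3321·18.0000] = 35.6577
Node d (S = 73.16): V_d = e^(−0.06)·[0.6679·18.0000 + 0.3321·0.0000] = 11.3224
Node 0 (S = 85): V_0 = e^(−0.06)·[0.6679·35.6577 + 0.3321·11.3224] = 25.9705

$25.97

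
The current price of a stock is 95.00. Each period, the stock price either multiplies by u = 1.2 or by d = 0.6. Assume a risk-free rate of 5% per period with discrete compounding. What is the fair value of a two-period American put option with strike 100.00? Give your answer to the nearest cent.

Risk-neutral probability p = (1 + 0.05 − 0.6)/(1.2 − 0.6) = 0.4500/0.6000 = 0.7500
Terminal stock prices: S_uu = 136.8, S_ud = 68.4, S_dd = 34.2
Terminal payoffs (K − S): max(-36.8, 0) = 0, max(31.6, 0) = 31.6, max(65.8, 0) = 65.8
Node u (S = 114): continuation = 1/1.05·[0.7500·0.0000 + 0.2500·31.6000] = 7.5238; exercise value = 0.0000 ≤ continuation, so V_u = 7.5238
Node d (S = 57): continuation = 1/1.05·[0.7500·31.6000 + 0.2500·65.8000] = 38.2381; exercise value = 43.0000 > continuation, so V_d = 43.0000 (exercise)
Node 0 (S = 95): continuation = 1/1.05·[0.7500·7.5238 + 0.2500·43.0000] = 15.6122; exercise value = 5.0000 ≤ continuation, so V_0 = 15.6122

15.61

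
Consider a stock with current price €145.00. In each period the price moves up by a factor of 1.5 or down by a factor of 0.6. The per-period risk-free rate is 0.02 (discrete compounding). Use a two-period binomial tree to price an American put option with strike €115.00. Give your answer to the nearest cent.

Risk-neutral probability p = (1 + 0.02 − 0.6)/(1.5 − 0.6) = 0.4200/0.9000 = 0.4667
Terminal stock prices: S_uu = 326.2, S_ud = 130.5, S_dd = 52.2
Terminal payoffs (K − S): max(-211.2, 0) = 0, max(-15.5, 0) = 0, max(62.8, 0) = 62.8
Node u (S = 217.5): continuation = 1/1.02·[0.4667·0.0000 + 0.5333·0.0000] = 0.0000; exercise value = 0.0000 ≤ continuation, so V_u = 0.0000
Node d (S = 87): continuation = 1/1.02·[0.4667·0.0000 + 0.5333·62.8000] = 32.8366; exercise value = 28.0000 ≤ continuation, so V_d = 32.8366
Node 0 (S = 145): continuation = 1/1.02·[0.4667·0.0000 + 0.5333·32.8366] = 17.1695; exercise value = 0.0000 ≤ continuation, so V_0 = 17.1695

€17.17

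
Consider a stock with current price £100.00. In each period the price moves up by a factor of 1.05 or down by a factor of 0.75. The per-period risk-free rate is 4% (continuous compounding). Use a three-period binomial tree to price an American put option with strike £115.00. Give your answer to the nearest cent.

£15.00

Risk-neutral probability p = (e^0.04 − 0.75)/(1.05 − 0.75) = 0.2908/0.3000 = 0.9694
Terminal stock prices: S_uuu = 115.8, S_uud = 82.69, S_udd = 59.06, S_ddd = 42.19
Terminal payoffs (K − S): max(-0.7625, 0) = 0, max(32.31, 0) = 32.31, max(55.94, 0) = 55.94, max(72.81, 0) = 72.81
Node uu (S = 110.2): continuation = e^(−0.04)·[0.9694·0.0000 + 0.0306·32.3125] = 0.9509; exercise value = 4.7500 > continuation, so V_uu = 4.7500 (exercise)
Node ud (S = 78.75): continuation = e^(−0.04)·[0.9694·32.3125 + 0.0306·55.9375] = 31.7408; exercise value = 36.2500 > continuation, so V_ud = 36.2500 (exercise)
Node dd (S = 56.25): continuation = e^(−0.04)·[0.9694·55.9375 + 0.0306·72.8125] = 54.2408; exercise value = 58.7500 > continuation, so V_dd = 58.7500 (exercise)
Node u (S = 105): continuation = e^(−0.04)·[0.9694·4.7500 + 0.0306·36.2500] = 5.4908; exercise value = 10.0000 > continuation, so V_u = 10.0000 (exercise)
Node d (S = 75): continuation = e^(−0.04)·[0.9694·36.2500 + 0.0306·58.7500] = 35.4908; exercise value = 40.0000 > continuation, so V_d = 40.0000 (exercise)
Node 0 (S = 100): continuation = e^(−0.04)·[0.9694·10.0000 + 0.0306·40.0000] = 10.4908; exercise value = 15.0000 > continuation, so V_0 = 15.0000 (exercise)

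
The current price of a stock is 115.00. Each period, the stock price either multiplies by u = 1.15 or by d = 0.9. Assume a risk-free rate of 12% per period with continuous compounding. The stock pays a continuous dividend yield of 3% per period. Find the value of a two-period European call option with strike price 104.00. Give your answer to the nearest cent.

Per-period risk-free factor R = e^0.12 = 1.1275; dividend-adjusted growth = e^(0.12−0.03) = 1.0942.
Risk-neutral probability p = (1.0942 − 0.9)/(1.15 − 0.9) = 0.1942/0.2500 = 0.7767
Terminal stock prices: S_uu = 152.1, S_ud = 119, S_dd = 93.15
Terminal payoffs (S − K): max(48.09, 0) = 48.09, max(15.03, 0) = 15.03, max(-10.85, 0) = 0
Node u (S = 132.2): V_u = e^(−0.12)·[0.7767·48.0875 + 0.2233·15.0250] = 36.1017
Node d (S = 103.5): V_d = e^(−0.12)·[0.7767·15.0250 + 0.2233·0.0000] = 10.3503
Node 0 (S = 115): V_0 = e^(−0.12)·[0.7767·36.1017 + 0.2233·10.3503] = 26.9192

26.92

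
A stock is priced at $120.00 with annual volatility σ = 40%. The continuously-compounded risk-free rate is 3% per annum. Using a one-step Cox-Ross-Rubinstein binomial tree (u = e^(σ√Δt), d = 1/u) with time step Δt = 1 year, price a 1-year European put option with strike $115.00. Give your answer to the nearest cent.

$18.84

CRR parameters: u = e^(σ√Δt) = e^(0.4·√1) = 1.4918, d = 1/u = 0.6703
Per-period rate: rΔt = 0.03·1 = 0.03, so R = e^0.03 = 1.0305
Risk-neutral probability p = (e^0.03 − 0.6703)/(1.4918 − 0.6703) = 0.3601/0.8215 = 0.4384
Terminal stock prices: S_u = 179, S_d = 80.44
Terminal payoffs (K − S): max(-64.02, 0) = 0, max(34.56, 0) = 34.56
Node 0 (S = 120): V_0 = e^(−0.03)·[0.4384·0.0000 + 0.5616·34.5616] = 18.8367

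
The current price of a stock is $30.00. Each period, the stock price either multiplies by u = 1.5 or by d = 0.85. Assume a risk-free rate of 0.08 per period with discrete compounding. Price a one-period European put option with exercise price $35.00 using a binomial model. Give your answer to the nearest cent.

$5.68

Risk-neutral probability p = (1 + 0.08 − 0.85)/(1.5 − 0.85) = 0.2300/0.6500 = 0.3538
Terminal stock prices: S_u = 45, S_d = 25.5
Terminal payoffs (K − S): max(-10, 0) = 0, max(9.5, 0) = 9.5
Node 0 (S = 30): V_0 = 1/1.08·[0.3538·0.0000 + 0.6462·9.5000] = 5.6838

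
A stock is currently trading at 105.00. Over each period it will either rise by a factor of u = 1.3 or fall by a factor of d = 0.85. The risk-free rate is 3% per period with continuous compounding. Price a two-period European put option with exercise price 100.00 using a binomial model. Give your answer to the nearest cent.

Risk-neutral probability p = (e^0.03 − 0.85)/(1.3 − 0.85) = 0.1805/0.4500 = 0.4010
Terminal stock prices: S_uu = 177.5, S_ud = 116, S_dd = 75.86
Terminal payoffs (K − S): max(-77.45, 0) = 0, max(-16.02, 0) = 0, max(24.14, 0) = 24.14
Node u (S = 136.5): V_u = e^(−0.03)·[0.4010·0.0000 + 0.5990·0.0000] = 0.0000
Node d (S = 89.25): V_d = e^(−0.03)·[0.4010·0.0000 + 0.5990·24.1375] = 14.0308
Node 0 (S = 105): V_0 = e^(−0.03)·[0.4010·0.0000 + 0.5990·14.0308] = 8.1559

8.16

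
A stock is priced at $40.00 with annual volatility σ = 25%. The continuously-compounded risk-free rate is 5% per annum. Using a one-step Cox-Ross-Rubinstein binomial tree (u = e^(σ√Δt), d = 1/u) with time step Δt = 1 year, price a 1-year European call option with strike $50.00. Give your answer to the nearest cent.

CRR parameters: u = e^(σ√Δt) = e^(0.25·√1) = 1.2840, d = 1/u = 0.7788
Per-period rate: rΔt = 0.05·1 = 0.05, so R = e^0.05 = 1.0513
Risk-neutral probability p = (e^0.05 − 0.7788)/(1.2840 − 0.7788) = 0.2725/0.5052 = 0.5393
Terminal stock prices: S_u = 51.36, S_d = 31.15
Terminal payoffs (S − K): max(1.361, 0) = 1.361, max(-18.85, 0) = 0
Node 0 (S = 40): V_0 = e^(−0.05)·[0.5393·1.3610 + 0.4607·0.0000] = 0.6982

$0.70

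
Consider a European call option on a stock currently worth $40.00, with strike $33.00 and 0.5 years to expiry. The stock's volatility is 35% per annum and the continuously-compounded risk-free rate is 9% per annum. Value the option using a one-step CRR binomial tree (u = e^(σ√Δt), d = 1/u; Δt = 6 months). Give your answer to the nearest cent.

$9.25

CRR parameters: u = e^(σ√Δt) = e^(0.35·√0.5) = 1.2808, d = 1/u = 0.7808
Per-period rate: rΔt = 0.09·0.5 = 0.045, so R = e^0.045 = 1.0460
Risk-neutral probability p = (e^0.045 − 0.7808)/(1.2808 − 0.7808) = 0.2653/0.5000 = 0.5305
Terminal stock prices: S_u = 51.23, S_d = 31.23
Terminal payoffs (S − K): max(18.23, 0) = 18.23, max(-1.77, 0) = 0
Node 0 (S = 40): V_0 = e^(−0.045)·[0.5305·18.2321 + 0.4695·0.0000] = 9.2464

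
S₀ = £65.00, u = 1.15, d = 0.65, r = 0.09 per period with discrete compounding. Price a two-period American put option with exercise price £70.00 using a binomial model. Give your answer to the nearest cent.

Risk-neutral probability p = (1 + 0.09 − 0.65)/(1.15 − 0.65) = 0.4400/0.5000 = 0.8800
Terminal stock prices: S_uu = 85.96, S_ud = 48.59, S_dd = 27.46
Terminal payoffs (K − S): max(-15.96, 0) = 0, max(21.41, 0) = 21.41, max(42.54, 0) = 42.54
Node u (S = 74.75): continuation = 1/1.09·[0.8800·0.0000 + 0.1200·21.4125] = 2.3573; exercise value = 0.0000 ≤ continuation, so V_u = 2.3573
Node d (S = 42.25): continuation = 1/1.09·[0.8800·21.4125 + 0.1200·42.5375] = 21.9702; exercise value = 27.7500 > continuation, so V_d = 27.7500 (exercise)
Node 0 (S = 65): continuation = 1/1.09·[0.8800·2.3573 + 0.1200·27.7500] = 4.9582; exercise value = 5.0000 > continuation, so V_0 = 5.0000 (exercise)

£5.00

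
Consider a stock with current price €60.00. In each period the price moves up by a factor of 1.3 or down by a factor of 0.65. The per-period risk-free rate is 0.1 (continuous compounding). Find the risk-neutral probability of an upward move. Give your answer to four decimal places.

Risk-neutral probability p = (e^0.1 − 0.65)/(1.3 − 0.65) = 0.4552/0.6500 = 0.7003

p = 0.7003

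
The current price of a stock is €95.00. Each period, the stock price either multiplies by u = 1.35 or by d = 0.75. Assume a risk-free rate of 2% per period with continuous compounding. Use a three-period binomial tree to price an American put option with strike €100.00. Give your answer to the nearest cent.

Risk-neutral probability p = (e^0.02 − 0.75)/(1.35 − 0.75) = 0.2702/0.6000 = 0.4503
Terminal stock prices: S_uuu = 233.7, S_uud = 129.9, S_udd = 72.14, S_ddd = 40.08
Terminal payoffs (K − S): max(-133.7, 0) = 0, max(-29.85, 0) = 0, max(27.86, 0) = 27.86, max(59.92, 0) = 59.92
Node uu (S = 173.1): continuation = e^(−0.02)·[0.4503·0.0000 + 0.5497·0.0000] = 0.0000; exercise value = 0.0000 ≤ continuation, so V_uu = 0.0000
Node ud (S = 96.19): continuation = e^(−0.02)·[0.4503·0.0000 + 0.5497·27.8594] = 15.0101; exercise value = 3.8125 ≤ continuation, so V_ud = 15.0101
Node dd (S = 53.44): continuation = e^(−0.02)·[0.4503·27.8594 + 0.5497·59.9219] = 44.5824; exercise value = 46.5625 > continuation, so V_dd = 46.5625 (exercise)
Node u (S = 128.2): continuation = e^(−0.02)·[0.4503·0.0000 + 0.5497·15.0101] = 8.0871; exercise value = 0.0000 ≤ continuation, so V_u = 8.0871
Node d (S = 71.25): continuation = e^(−0.02)·[0.4503·15.0101 + 0.5497·46.5625] = 31.7127; exercise value = 28.7500 ≤ continuation, so V_d = 31.7127
Node 0 (S = 95): continuation = e^(−0.02)·[0.4503·8.0871 + 0.5497·31.7127] = 20.6560; exercise value = 5.0000 ≤ continuation, so V_0 = 20.6560

€20.66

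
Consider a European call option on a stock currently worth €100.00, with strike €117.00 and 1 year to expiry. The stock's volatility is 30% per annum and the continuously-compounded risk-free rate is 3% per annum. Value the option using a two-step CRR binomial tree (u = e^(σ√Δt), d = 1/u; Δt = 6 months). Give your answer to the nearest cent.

CRR parameters: u = e^(σ√Δt) = e^(0.3·√0.5) = 1.2363, d = 1/u = 0.8089
Per-period rate: rΔt = 0.03·0.5 = 0.015, so R = e^0.015 = 1.0151
Risk-neutral probability p = (e^0.015 − 0.8089)/(1.2363 − 0.8089) = 0.2063/0.4275 = 0.4825
Terminal stock prices: S_uu = 152.8, S_ud = 100, S_dd = 65.43
Terminal payoffs (S − K): max(35.85, 0) = 35.85, max(-17, 0) = 0, max(-51.57, 0) = 0
Node u (S = 123.6): V_u = e^(−0.015)·[0.4825·35.8465 + 0.5175·0.0000] = 17.0392
Node d (S = 80.89): V_d = e^(−0.015)·[0.4825·0.0000 + 0.5175·0.0000] = 0.0000
Node 0 (S = 100): V_0 = e^(−0.015)·[0.4825·17.0392 + 0.5175·0.0000] = 8.0994

€8.10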